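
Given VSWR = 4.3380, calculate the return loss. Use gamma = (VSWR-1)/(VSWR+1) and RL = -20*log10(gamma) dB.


gamma = (4.3380 - 1) / (4.3380 + 1) = 0.6253278
RL = -20 * log10(0.6253278) = 4.078 dB

4.078 dB


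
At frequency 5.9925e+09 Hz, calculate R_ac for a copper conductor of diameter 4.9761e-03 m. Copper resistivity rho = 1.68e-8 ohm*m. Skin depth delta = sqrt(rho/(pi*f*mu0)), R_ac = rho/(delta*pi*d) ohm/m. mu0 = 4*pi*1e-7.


delta = sqrt(1.68e-8 / (pi * 5.9925e+09 * 4*pi*1e-7)) = 8.426956e-07 m
R_ac = 1.68e-8 / (8.426956e-07 * pi * 4.9761e-03) = 1.275 ohm/m

1.275 ohm/m


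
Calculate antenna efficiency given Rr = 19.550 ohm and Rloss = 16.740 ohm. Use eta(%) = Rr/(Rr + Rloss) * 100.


eta = 19.550 / (19.550 + 16.740) * 100 = 53.87%

53.87%


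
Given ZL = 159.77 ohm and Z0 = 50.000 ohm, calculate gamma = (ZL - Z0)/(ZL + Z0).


gamma = (159.77 - 50.000) / (159.77 + 50.000) = 0.5233

0.5233


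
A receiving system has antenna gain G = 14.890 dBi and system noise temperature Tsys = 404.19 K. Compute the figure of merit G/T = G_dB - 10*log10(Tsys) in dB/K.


G/T = 14.890 - 10*log10(404.19) = 14.890 - 26.06586 = -11.18 dB/K

-11.18 dB/K


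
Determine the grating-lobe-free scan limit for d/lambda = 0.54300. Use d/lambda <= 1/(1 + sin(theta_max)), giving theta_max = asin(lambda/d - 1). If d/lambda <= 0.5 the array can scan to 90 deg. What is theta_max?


lambda/d - 1 = 1/0.54300 - 1 = 0.8416206
theta_max = asin(0.8416206) = 57.31 deg

57.31 deg


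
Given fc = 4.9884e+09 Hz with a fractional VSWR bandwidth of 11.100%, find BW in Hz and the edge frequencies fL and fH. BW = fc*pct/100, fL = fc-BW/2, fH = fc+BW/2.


BW = 4.9884e+09 * 11.100/100 = 5.537124e+08 Hz
fL = 4.9884e+09 - 5.537124e+08/2 = 4.712e+09 Hz
fH = 4.9884e+09 + 5.537124e+08/2 = 5.265e+09 Hz

BW=5.537e+08 Hz, fL=4.712e+09 Hz, fH=5.265e+09 Hz


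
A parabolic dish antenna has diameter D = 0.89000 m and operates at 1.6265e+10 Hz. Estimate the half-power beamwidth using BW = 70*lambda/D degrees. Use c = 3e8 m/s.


lambda = c / f = 3.0000e+08 / 1.6265e+10 = 0.01844451 m
BW = 70 * 0.01844451 / 0.89000 = 1.451 deg

1.451 deg


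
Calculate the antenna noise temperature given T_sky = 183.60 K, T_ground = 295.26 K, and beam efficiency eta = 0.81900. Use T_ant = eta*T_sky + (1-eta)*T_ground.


T_ant = 0.81900 * 183.60 + (1 - 0.81900) * 295.26 = 203.8 K

203.8 K


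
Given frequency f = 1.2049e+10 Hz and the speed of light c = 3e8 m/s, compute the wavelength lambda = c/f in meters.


lambda = c / f = 3.0000e+08 / 1.2049e+10 = 0.02490 m

0.02490 m


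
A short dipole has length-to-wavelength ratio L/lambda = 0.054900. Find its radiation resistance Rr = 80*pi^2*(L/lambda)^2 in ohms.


Rr = 80 * pi^2 * (0.054900)^2 = 80 * 9.869604 * 3.014010e-03 = 2.380 ohm

2.380 ohm


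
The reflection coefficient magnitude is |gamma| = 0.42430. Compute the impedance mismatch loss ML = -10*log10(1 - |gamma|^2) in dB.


ML = -10 * log10(1 - 0.42430^2) = -10 * log10(0.81996951) = 0.8620 dB

0.8620 dB


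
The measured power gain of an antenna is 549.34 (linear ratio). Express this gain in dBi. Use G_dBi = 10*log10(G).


G_dBi = 10 * log10(549.34) = 27.40 dBi

27.40 dBi


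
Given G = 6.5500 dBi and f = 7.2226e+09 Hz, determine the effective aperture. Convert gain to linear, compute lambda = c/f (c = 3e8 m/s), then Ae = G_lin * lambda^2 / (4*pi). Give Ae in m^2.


lambda = c / f = 3.0000e+08 / 7.2226e+09 = 0.04153629 m
G_linear = 10^(6.5500/10) = 4.518559
Ae = G_linear * lambda^2 / (4*pi) = 4.518559 * 0.04153629^2 / (4*pi) = 6.204e-04 m^2

6.204e-04 m^2


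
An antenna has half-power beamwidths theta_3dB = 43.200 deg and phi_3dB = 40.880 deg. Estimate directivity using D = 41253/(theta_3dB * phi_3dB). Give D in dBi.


D_linear = 41253 / (43.200 * 40.880) = 23.35936
D_dBi = 10 * log10(23.35936) = 13.68 dBi

13.68 dBi


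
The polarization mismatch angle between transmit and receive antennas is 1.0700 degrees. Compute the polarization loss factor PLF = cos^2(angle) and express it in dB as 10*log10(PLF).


PLF_linear = cos^2(1.0700 deg) = 0.9996513
PLF_dB = 10 * log10(0.9996513) = -1.515e-03 dB

-1.515e-03 dB


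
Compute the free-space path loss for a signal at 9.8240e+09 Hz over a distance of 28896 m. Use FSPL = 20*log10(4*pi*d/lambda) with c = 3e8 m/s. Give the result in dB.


lambda = c / f = 3.0000e+08 / 9.8240e+09 = 0.03053746 m
FSPL = 20 * log10(4*pi*28896/0.03053746) = 141.5 dB

141.5 dB


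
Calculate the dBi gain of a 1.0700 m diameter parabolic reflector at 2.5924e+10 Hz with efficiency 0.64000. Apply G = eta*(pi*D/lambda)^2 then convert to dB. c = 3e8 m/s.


lambda = c / f = 3.0000e+08 / 2.5924e+10 = 0.01157229 m
G_linear = 0.64000 * (pi * 1.0700 / 0.01157229)^2 = 54001.85
G_dBi = 10 * log10(54001.85) = 47.32 dBi

47.32 dBi


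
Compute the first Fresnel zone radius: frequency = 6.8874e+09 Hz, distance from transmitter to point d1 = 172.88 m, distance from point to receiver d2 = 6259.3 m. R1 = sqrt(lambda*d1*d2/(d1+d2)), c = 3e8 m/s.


lambda = c / f = 3.0000e+08 / 6.8874e+09 = 0.04355780 m
R1 = sqrt(0.04355780 * 172.88 * 6259.3 / (172.88 + 6259.3)) = 2.707 m

2.707 m


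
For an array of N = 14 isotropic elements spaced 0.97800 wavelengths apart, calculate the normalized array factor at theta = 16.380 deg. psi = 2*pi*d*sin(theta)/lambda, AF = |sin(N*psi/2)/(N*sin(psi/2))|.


psi = 2*pi*0.97800*sin(16.380 deg) = 1.732918 rad
AF = |sin(14*1.732918/2) / (14*sin(1.732918/2))| = 0.03958

0.03958


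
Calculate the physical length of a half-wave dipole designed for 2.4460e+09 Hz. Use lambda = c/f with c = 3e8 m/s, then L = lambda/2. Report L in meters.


lambda = c / f = 3.0000e+08 / 2.4460e+09 = 0.1226492 m
L = lambda / 2 = 0.1226492 / 2 = 0.06132 m

0.06132 m


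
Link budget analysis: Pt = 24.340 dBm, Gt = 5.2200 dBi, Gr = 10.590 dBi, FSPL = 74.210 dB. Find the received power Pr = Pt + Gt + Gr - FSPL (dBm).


Pr = 24.340 + 5.2200 + 10.590 - 74.210 = -34.06 dBm

-34.06 dBm


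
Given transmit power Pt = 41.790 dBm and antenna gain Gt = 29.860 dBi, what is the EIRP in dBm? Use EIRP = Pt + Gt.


EIRP = Pt + Gt = 41.790 + 29.860 = 71.65 dBm

71.65 dBm


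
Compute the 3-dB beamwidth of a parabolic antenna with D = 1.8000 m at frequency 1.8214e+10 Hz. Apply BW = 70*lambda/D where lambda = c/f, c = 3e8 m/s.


lambda = c / f = 3.0000e+08 / 1.8214e+10 = 0.01647085 m
BW = 70 * 0.01647085 / 1.8000 = 0.6405 deg

0.6405 deg


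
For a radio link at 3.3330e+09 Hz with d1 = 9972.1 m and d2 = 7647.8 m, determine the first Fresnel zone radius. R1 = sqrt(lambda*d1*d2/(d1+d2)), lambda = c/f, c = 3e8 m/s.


lambda = c / f = 3.0000e+08 / 3.3330e+09 = 0.09000900 m
R1 = sqrt(0.09000900 * 9972.1 * 7647.8 / (9972.1 + 7647.8)) = 19.74 m

19.74 m


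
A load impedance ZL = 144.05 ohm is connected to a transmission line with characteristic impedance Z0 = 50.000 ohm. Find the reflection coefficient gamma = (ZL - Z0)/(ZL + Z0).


gamma = (144.05 - 50.000) / (144.05 + 50.000) = 0.4847

0.4847


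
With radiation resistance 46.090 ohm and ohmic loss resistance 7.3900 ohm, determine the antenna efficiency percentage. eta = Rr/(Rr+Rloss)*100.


eta = 46.090 / (46.090 + 7.3900) * 100 = 86.18%

86.18%


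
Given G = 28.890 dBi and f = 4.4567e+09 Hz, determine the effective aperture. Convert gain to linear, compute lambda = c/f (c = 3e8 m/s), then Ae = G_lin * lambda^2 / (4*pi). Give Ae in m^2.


lambda = c / f = 3.0000e+08 / 4.4567e+09 = 0.06731438 m
G_linear = 10^(28.890/10) = 774.4618
Ae = G_linear * lambda^2 / (4*pi) = 774.4618 * 0.06731438^2 / (4*pi) = 0.2793 m^2

0.2793 m^2


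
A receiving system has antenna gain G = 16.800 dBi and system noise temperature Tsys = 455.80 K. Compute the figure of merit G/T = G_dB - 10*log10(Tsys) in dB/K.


G/T = 16.800 - 10*log10(455.80) = 16.800 - 26.58774 = -9.788 dB/K

-9.788 dB/K


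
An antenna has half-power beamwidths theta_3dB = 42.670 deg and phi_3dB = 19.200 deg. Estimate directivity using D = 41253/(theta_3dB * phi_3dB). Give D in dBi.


D_linear = 41253 / (42.670 * 19.200) = 50.35373
D_dBi = 10 * log10(50.35373) = 17.02 dBi

17.02 dBi


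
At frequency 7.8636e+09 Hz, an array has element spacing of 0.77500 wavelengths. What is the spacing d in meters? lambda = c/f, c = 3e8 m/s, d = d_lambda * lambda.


lambda = c / f = 3.0000e+08 / 7.8636e+09 = 0.03815047 m
d = 0.77500 * 0.03815047 = 0.02957 m

0.02957 m


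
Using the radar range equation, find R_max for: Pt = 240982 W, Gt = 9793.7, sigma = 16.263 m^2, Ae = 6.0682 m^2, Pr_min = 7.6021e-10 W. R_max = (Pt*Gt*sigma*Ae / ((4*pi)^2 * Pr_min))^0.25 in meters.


R^4 = 240982*9793.7*16.263*6.0682 / ((4*pi)^2 * 7.6021e-10) = 1.940165e+18
R_max = 1.940165e+18^0.25 = 37322 m

37322 m


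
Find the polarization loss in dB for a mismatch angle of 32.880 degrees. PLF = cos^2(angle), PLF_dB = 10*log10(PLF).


PLF_linear = cos^2(32.880 deg) = 0.7052799
PLF_dB = 10 * log10(0.7052799) = -1.516 dB

-1.516 dB


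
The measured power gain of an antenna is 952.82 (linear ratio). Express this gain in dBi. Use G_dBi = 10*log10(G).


G_dBi = 10 * log10(952.82) = 29.79 dBi

29.79 dBi


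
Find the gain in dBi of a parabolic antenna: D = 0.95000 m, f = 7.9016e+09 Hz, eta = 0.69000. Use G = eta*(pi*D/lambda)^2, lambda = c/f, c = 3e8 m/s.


lambda = c / f = 3.0000e+08 / 7.9016e+09 = 0.03796699 m
G_linear = 0.69000 * (pi * 0.95000 / 0.03796699)^2 = 4263.671
G_dBi = 10 * log10(4263.671) = 36.30 dBi

36.30 dBi


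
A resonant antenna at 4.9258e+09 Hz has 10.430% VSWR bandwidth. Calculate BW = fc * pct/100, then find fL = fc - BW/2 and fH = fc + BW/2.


BW = 4.9258e+09 * 10.430/100 = 5.137609e+08 Hz
fL = 4.9258e+09 - 5.137609e+08/2 = 4.669e+09 Hz
fH = 4.9258e+09 + 5.137609e+08/2 = 5.183e+09 Hz

BW=5.138e+08 Hz, fL=4.669e+09 Hz, fH=5.183e+09 Hz


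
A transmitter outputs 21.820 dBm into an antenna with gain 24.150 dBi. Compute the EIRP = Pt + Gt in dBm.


EIRP = Pt + Gt = 21.820 + 24.150 = 45.97 dBm

45.97 dBm


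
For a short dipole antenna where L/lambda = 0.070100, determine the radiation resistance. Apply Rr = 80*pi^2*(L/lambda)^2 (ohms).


Rr = 80 * pi^2 * (0.070100)^2 = 80 * 9.869604 * 4.914010e-03 = 3.880 ohm

3.880 ohm


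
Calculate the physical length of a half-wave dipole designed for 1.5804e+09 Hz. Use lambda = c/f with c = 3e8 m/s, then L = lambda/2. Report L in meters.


lambda = c / f = 3.0000e+08 / 1.5804e+09 = 0.1898254 m
L = lambda / 2 = 0.1898254 / 2 = 0.09491 m

0.09491 m


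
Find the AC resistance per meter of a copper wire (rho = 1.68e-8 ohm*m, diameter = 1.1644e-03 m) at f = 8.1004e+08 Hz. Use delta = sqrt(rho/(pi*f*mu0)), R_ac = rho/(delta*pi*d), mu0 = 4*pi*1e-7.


delta = sqrt(1.68e-8 / (pi * 8.1004e+08 * 4*pi*1e-7)) = 2.292037e-06 m
R_ac = 1.68e-8 / (2.292037e-06 * pi * 1.1644e-03) = 2.004 ohm/m

2.004 ohm/m


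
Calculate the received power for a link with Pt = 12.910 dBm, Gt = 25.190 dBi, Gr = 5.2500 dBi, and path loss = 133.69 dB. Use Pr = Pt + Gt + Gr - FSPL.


Pr = 12.910 + 25.190 + 5.2500 - 133.69 = -90.34 dBm

-90.34 dBm


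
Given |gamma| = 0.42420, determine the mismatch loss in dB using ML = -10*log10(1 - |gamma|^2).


ML = -10 * log10(1 - 0.42420^2) = -10 * log10(0.82005436) = 0.8616 dB

0.8616 dB


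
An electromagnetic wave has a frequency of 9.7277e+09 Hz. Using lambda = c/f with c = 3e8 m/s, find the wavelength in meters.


lambda = c / f = 3.0000e+08 / 9.7277e+09 = 0.03084 m

0.03084 m


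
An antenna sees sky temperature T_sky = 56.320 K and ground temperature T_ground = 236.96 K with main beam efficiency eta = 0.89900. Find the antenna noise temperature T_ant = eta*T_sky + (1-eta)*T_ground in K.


T_ant = 0.89900 * 56.320 + (1 - 0.89900) * 236.96 = 74.56 K

74.56 K


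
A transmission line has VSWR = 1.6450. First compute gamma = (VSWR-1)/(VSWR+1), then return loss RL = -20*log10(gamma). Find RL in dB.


gamma = (1.6450 - 1) / (1.6450 + 1) = 0.2438563
RL = -20 * log10(0.2438563) = 12.26 dB

12.26 dB


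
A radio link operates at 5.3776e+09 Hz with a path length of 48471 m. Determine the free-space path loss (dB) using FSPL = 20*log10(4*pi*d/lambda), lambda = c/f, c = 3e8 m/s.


lambda = c / f = 3.0000e+08 / 5.3776e+09 = 0.05578697 m
FSPL = 20 * log10(4*pi*48471/0.05578697) = 140.8 dB

140.8 dB


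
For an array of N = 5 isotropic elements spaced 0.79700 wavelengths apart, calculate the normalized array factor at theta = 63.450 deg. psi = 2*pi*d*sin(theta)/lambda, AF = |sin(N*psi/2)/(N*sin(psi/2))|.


psi = 2*pi*0.79700*sin(63.450 deg) = 4.479610 rad
AF = |sin(5*4.479610/2) / (5*sin(4.479610/2))| = 0.2497

0.2497


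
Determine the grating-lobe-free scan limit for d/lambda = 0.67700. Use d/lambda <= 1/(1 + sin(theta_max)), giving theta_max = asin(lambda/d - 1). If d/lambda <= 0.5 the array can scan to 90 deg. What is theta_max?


lambda/d - 1 = 1/0.67700 - 1 = 0.4771049
theta_max = asin(0.4771049) = 28.50 deg

28.50 deg


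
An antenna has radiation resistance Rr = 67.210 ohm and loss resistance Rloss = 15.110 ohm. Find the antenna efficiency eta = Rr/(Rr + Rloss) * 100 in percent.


eta = 67.210 / (67.210 + 15.110) * 100 = 81.64%

81.64%


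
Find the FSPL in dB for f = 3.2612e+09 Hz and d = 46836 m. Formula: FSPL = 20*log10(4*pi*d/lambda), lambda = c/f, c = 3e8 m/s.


lambda = c / f = 3.0000e+08 / 3.2612e+09 = 0.09199068 m
FSPL = 20 * log10(4*pi*46836/0.09199068) = 136.1 dB

136.1 dB


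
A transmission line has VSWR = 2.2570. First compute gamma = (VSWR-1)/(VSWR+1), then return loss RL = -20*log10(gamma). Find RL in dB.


gamma = (2.2570 - 1) / (2.2570 + 1) = 0.3859380
RL = -20 * log10(0.3859380) = 8.270 dB

8.270 dB


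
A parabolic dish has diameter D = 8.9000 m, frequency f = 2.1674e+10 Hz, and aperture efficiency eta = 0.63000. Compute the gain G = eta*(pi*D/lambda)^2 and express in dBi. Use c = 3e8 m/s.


lambda = c / f = 3.0000e+08 / 2.1674e+10 = 0.01384147 m
G_linear = 0.63000 * (pi * 8.9000 / 0.01384147)^2 = 2.570727e+06
G_dBi = 10 * log10(2.570727e+06) = 64.10 dBi

64.10 dBi


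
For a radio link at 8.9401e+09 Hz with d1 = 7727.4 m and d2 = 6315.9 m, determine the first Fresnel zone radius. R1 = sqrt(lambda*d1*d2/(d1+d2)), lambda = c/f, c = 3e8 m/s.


lambda = c / f = 3.0000e+08 / 8.9401e+09 = 0.03355667 m
R1 = sqrt(0.03355667 * 7727.4 * 6315.9 / (7727.4 + 6315.9)) = 10.80 m

10.80 m


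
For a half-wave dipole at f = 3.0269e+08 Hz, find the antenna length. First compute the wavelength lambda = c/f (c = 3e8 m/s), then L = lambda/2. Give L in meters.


lambda = c / f = 3.0000e+08 / 3.0269e+08 = 0.9911130 m
L = lambda / 2 = 0.9911130 / 2 = 0.4956 m

0.4956 m


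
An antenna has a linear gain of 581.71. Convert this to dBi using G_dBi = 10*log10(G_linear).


G_dBi = 10 * log10(581.71) = 27.65 dBi

27.65 dBi


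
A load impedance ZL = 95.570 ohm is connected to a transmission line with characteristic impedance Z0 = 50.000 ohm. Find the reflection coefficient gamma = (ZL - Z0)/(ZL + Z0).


gamma = (95.570 - 50.000) / (95.570 + 50.000) = 0.3130

0.3130


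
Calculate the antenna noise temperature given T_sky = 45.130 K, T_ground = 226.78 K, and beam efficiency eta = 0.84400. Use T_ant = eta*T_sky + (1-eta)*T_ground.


T_ant = 0.84400 * 45.130 + (1 - 0.84400) * 226.78 = 73.47 K

73.47 K


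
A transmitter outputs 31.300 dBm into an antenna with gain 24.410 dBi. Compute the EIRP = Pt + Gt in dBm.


EIRP = Pt + Gt = 31.300 + 24.410 = 55.71 dBm

55.71 dBm


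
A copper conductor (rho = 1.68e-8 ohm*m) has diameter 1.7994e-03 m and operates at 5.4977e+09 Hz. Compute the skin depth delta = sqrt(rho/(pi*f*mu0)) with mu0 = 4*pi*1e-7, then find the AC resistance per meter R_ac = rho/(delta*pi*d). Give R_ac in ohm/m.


delta = sqrt(1.68e-8 / (pi * 5.4977e+09 * 4*pi*1e-7)) = 8.798006e-07 m
R_ac = 1.68e-8 / (8.798006e-07 * pi * 1.7994e-03) = 3.378 ohm/m

3.378 ohm/m


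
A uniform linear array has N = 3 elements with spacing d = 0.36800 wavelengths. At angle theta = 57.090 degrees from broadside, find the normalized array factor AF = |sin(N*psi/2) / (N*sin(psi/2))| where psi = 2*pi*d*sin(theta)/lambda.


psi = 2*pi*0.36800*sin(57.090 deg) = 1.941160 rad
AF = |sin(3*1.941160/2) / (3*sin(1.941160/2))| = 0.09203

0.09203


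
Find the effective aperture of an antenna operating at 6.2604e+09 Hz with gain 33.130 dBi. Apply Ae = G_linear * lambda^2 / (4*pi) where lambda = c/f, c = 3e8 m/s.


lambda = c / f = 3.0000e+08 / 6.2604e+09 = 0.04792026 m
G_linear = 10^(33.130/10) = 2055.891
Ae = G_linear * lambda^2 / (4*pi) = 2055.891 * 0.04792026^2 / (4*pi) = 0.3757 m^2

0.3757 m^2


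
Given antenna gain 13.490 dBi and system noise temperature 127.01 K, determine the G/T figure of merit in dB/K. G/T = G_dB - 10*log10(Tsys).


G/T = 13.490 - 10*log10(127.01) = 13.490 - 21.03838 = -7.548 dB/K

-7.548 dB/K


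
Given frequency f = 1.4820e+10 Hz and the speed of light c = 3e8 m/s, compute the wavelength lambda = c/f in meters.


lambda = c / f = 3.0000e+08 / 1.4820e+10 = 0.02024 m

0.02024 m


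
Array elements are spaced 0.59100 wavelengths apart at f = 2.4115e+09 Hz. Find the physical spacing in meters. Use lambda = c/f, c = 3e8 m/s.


lambda = c / f = 3.0000e+08 / 2.4115e+09 = 0.1244039 m
d = 0.59100 * 0.1244039 = 0.07352 m

0.07352 m


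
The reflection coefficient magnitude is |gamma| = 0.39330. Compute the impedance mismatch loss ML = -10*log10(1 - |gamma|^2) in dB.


ML = -10 * log10(1 - 0.39330^2) = -10 * log10(0.84531511) = 0.7298 dB

0.7298 dB


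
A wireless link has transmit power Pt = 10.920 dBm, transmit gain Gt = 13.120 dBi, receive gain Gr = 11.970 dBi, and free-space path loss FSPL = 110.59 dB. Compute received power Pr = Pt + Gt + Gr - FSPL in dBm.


Pr = 10.920 + 13.120 + 11.970 - 110.59 = -74.58 dBm

-74.58 dBm


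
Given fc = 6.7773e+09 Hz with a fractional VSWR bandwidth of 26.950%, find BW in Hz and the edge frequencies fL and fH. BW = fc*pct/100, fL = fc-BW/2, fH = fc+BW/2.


BW = 6.7773e+09 * 26.950/100 = 1.826482e+09 Hz
fL = 6.7773e+09 - 1.826482e+09/2 = 5.864e+09 Hz
fH = 6.7773e+09 + 1.826482e+09/2 = 7.691e+09 Hz

BW=1.826e+09 Hz, fL=5.864e+09 Hz, fH=7.691e+09 Hz


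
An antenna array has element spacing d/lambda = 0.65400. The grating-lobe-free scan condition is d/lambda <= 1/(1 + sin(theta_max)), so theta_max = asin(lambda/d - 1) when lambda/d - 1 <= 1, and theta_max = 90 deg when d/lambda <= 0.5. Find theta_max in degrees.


lambda/d - 1 = 1/0.65400 - 1 = 0.5290520
theta_max = asin(0.5290520) = 31.94 deg

31.94 deg


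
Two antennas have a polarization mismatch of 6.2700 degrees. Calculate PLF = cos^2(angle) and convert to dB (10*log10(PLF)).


PLF_linear = cos^2(6.2700 deg) = 0.9880723
PLF_dB = 10 * log10(0.9880723) = -0.05211 dB

-0.05211 dB


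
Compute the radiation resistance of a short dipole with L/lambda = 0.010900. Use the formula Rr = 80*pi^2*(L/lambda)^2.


Rr = 80 * pi^2 * (0.010900)^2 = 80 * 9.869604 * 1.188100e-04 = 0.09381 ohm

0.09381 ohm


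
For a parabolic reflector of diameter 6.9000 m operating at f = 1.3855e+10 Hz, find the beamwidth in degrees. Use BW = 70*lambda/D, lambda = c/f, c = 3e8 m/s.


lambda = c / f = 3.0000e+08 / 1.3855e+10 = 0.02165283 m
BW = 70 * 0.02165283 / 6.9000 = 0.2197 deg

0.2197 deg


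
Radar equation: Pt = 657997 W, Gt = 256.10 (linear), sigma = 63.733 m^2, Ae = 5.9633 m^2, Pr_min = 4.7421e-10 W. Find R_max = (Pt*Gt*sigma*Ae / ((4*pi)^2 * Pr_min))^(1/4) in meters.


R^4 = 657997*256.10*63.733*5.9633 / ((4*pi)^2 * 4.7421e-10) = 8.552520e+17
R_max = 8.552520e+17^0.25 = 30410 m

30410 m


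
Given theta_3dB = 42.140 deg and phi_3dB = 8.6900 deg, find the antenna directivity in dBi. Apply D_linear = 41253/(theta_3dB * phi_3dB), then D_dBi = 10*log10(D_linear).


D_linear = 41253 / (42.140 * 8.6900) = 112.6526
D_dBi = 10 * log10(112.6526) = 20.52 dBi

20.52 dBi


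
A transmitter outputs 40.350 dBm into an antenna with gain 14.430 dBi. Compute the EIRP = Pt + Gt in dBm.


EIRP = Pt + Gt = 40.350 + 14.430 = 54.78 dBm

54.78 dBm


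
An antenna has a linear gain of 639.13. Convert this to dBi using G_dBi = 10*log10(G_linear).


G_dBi = 10 * log10(639.13) = 28.06 dBi

28.06 dBi


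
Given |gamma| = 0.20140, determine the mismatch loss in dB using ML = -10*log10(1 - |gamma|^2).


ML = -10 * log10(1 - 0.20140^2) = -10 * log10(0.95943804) = 0.1798 dB

0.1798 dB


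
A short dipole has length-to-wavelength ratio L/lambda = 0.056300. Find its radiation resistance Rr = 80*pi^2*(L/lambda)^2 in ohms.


Rr = 80 * pi^2 * (0.056300)^2 = 80 * 9.869604 * 3.169690e-03 = 2.503 ohm

2.503 ohm


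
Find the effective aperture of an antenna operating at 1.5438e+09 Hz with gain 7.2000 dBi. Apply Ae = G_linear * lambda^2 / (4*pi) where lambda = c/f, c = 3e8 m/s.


lambda = c / f = 3.0000e+08 / 1.5438e+09 = 0.1943257 m
G_linear = 10^(7.2000/10) = 5.248075
Ae = G_linear * lambda^2 / (4*pi) = 5.248075 * 0.1943257^2 / (4*pi) = 0.01577 m^2

0.01577 m^2


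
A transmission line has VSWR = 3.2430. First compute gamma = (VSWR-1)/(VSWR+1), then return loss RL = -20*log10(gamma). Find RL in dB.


gamma = (3.2430 - 1) / (3.2430 + 1) = 0.5286354
RL = -20 * log10(0.5286354) = 5.537 dB

5.537 dB


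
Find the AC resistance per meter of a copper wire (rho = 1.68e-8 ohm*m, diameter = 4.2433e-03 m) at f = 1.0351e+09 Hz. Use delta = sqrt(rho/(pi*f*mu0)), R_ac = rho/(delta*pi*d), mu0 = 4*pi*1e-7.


delta = sqrt(1.68e-8 / (pi * 1.0351e+09 * 4*pi*1e-7)) = 2.027606e-06 m
R_ac = 1.68e-8 / (2.027606e-06 * pi * 4.2433e-03) = 0.6215 ohm/m

0.6215 ohm/m


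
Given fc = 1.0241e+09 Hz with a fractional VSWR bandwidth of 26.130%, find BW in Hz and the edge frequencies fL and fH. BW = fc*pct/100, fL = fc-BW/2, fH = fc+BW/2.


BW = 1.0241e+09 * 26.130/100 = 2.675973e+08 Hz
fL = 1.0241e+09 - 2.675973e+08/2 = 8.903e+08 Hz
fH = 1.0241e+09 + 2.675973e+08/2 = 1.158e+09 Hz

BW=2.676e+08 Hz, fL=8.903e+08 Hz, fH=1.158e+09 Hz


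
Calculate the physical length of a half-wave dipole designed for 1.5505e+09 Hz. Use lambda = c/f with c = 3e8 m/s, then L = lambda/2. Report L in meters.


lambda = c / f = 3.0000e+08 / 1.5505e+09 = 0.1934860 m
L = lambda / 2 = 0.1934860 / 2 = 0.09674 m

0.09674 m


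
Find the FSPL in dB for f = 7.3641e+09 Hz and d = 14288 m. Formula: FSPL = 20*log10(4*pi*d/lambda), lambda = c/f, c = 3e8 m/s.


lambda = c / f = 3.0000e+08 / 7.3641e+09 = 0.04073818 m
FSPL = 20 * log10(4*pi*14288/0.04073818) = 132.9 dB

132.9 dB


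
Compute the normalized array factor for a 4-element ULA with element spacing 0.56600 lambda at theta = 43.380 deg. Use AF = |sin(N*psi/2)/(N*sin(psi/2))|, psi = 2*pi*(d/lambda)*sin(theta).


psi = 2*pi*0.56600*sin(43.380 deg) = 2.442575 rad
AF = |sin(4*2.442575/2) / (4*sin(2.442575/2))| = 0.2621

0.2621


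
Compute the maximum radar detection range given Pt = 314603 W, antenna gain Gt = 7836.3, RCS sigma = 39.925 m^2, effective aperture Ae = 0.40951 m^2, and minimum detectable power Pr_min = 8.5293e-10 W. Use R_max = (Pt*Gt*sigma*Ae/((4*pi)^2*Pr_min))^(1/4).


R^4 = 314603*7836.3*39.925*0.40951 / ((4*pi)^2 * 8.5293e-10) = 2.992611e+17
R_max = 2.992611e+17^0.25 = 23389 m

23389 m


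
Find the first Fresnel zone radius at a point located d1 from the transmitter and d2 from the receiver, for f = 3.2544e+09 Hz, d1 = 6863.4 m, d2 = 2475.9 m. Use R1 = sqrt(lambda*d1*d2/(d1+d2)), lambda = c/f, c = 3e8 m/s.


lambda = c / f = 3.0000e+08 / 3.2544e+09 = 0.09218289 m
R1 = sqrt(0.09218289 * 6863.4 * 2475.9 / (6863.4 + 2475.9)) = 12.95 m

12.95 m


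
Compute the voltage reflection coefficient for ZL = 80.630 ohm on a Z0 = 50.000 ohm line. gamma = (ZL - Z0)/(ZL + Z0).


gamma = (80.630 - 50.000) / (80.630 + 50.000) = 0.2345

0.2345


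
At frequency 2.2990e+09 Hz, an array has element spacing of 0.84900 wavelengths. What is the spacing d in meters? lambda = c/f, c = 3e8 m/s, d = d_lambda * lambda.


lambda = c / f = 3.0000e+08 / 2.2990e+09 = 0.1304915 m
d = 0.84900 * 0.1304915 = 0.1108 m

0.1108 m


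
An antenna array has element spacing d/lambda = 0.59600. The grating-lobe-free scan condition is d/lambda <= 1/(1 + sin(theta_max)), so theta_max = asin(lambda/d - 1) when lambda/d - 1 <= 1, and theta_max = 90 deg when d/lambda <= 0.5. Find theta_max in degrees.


lambda/d - 1 = 1/0.59600 - 1 = 0.6778523
theta_max = asin(0.6778523) = 42.68 deg

42.68 deg


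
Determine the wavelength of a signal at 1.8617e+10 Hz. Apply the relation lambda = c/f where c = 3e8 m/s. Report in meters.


lambda = c / f = 3.0000e+08 / 1.8617e+10 = 0.01611 m

0.01611 m


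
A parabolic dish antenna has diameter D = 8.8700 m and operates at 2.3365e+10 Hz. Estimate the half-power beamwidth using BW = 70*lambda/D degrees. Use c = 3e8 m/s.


lambda = c / f = 3.0000e+08 / 2.3365e+10 = 0.01283972 m
BW = 70 * 0.01283972 / 8.8700 = 0.1013 deg

0.1013 deg


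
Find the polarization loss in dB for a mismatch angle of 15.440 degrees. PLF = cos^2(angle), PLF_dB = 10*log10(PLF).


PLF_linear = cos^2(15.440 deg) = 0.9291221
PLF_dB = 10 * log10(0.9291221) = -0.3193 dB

-0.3193 dB


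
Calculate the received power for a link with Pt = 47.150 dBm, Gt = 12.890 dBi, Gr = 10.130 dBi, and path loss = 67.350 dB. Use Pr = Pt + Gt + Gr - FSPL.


Pr = 47.150 + 12.890 + 10.130 - 67.350 = 2.82 dBm

2.82 dBm


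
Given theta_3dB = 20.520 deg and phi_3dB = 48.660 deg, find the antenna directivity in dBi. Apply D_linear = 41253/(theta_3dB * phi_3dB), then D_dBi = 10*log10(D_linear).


D_linear = 41253 / (20.520 * 48.660) = 41.31484
D_dBi = 10 * log10(41.31484) = 16.16 dBi

16.16 dBi


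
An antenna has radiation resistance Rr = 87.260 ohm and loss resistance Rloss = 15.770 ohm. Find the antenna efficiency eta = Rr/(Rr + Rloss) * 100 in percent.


eta = 87.260 / (87.260 + 15.770) * 100 = 84.69%

84.69%


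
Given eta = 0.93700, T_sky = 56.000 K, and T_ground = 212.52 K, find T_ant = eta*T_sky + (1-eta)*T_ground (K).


T_ant = 0.93700 * 56.000 + (1 - 0.93700) * 212.52 = 65.86 K

65.86 K


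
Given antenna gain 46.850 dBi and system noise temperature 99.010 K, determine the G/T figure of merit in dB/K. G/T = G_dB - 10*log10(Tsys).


G/T = 46.850 - 10*log10(99.010) = 46.850 - 19.95679 = 26.89 dB/K

26.89 dB/K


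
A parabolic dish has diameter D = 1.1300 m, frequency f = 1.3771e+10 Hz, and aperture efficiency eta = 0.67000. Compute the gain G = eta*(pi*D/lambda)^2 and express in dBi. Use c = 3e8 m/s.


lambda = c / f = 3.0000e+08 / 1.3771e+10 = 0.02178491 m
G_linear = 0.67000 * (pi * 1.1300 / 0.02178491)^2 = 17791.80
G_dBi = 10 * log10(17791.80) = 42.50 dBi

42.50 dBi


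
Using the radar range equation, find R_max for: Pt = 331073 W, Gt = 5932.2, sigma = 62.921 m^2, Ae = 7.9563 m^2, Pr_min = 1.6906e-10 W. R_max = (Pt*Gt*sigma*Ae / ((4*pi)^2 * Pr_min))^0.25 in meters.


R^4 = 331073*5932.2*62.921*7.9563 / ((4*pi)^2 * 1.6906e-10) = 3.682864e+19
R_max = 3.682864e+19^0.25 = 77902 m

77902 m


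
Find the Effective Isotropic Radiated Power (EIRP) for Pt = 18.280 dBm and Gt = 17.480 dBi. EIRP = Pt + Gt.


EIRP = Pt + Gt = 18.280 + 17.480 = 35.76 dBm

35.76 dBm


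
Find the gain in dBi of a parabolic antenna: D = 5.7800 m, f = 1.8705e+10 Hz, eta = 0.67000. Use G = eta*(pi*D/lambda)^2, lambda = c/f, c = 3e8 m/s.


lambda = c / f = 3.0000e+08 / 1.8705e+10 = 0.01603849 m
G_linear = 0.67000 * (pi * 5.7800 / 0.01603849)^2 = 858822.2
G_dBi = 10 * log10(858822.2) = 59.34 dBi

59.34 dBi


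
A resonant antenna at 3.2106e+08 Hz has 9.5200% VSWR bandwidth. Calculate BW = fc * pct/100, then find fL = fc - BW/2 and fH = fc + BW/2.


BW = 3.2106e+08 * 9.5200/100 = 3.056491e+07 Hz
fL = 3.2106e+08 - 3.056491e+07/2 = 3.058e+08 Hz
fH = 3.2106e+08 + 3.056491e+07/2 = 3.363e+08 Hz

BW=3.056e+07 Hz, fL=3.058e+08 Hz, fH=3.363e+08 Hz


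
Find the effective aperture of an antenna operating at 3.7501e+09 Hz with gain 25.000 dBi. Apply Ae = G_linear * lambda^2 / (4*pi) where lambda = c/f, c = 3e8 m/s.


lambda = c / f = 3.0000e+08 / 3.7501e+09 = 0.07999787 m
G_linear = 10^(25.000/10) = 316.2278
Ae = G_linear * lambda^2 / (4*pi) = 316.2278 * 0.07999787^2 / (4*pi) = 0.1610 m^2

0.1610 m^2


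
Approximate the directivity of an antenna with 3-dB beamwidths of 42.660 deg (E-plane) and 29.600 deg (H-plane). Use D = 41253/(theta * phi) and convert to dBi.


D_linear = 41253 / (42.660 * 29.600) = 32.66954
D_dBi = 10 * log10(32.66954) = 15.14 dBi

15.14 dBi


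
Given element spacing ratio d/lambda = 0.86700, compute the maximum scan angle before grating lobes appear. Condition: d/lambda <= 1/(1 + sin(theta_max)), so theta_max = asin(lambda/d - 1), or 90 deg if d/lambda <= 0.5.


lambda/d - 1 = 1/0.86700 - 1 = 0.1534025
theta_max = asin(0.1534025) = 8.824 deg

8.824 deg


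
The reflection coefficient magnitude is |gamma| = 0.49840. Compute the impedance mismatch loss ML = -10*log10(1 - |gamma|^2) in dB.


ML = -10 * log10(1 - 0.49840^2) = -10 * log10(0.75159744) = 1.240 dB

1.240 dB


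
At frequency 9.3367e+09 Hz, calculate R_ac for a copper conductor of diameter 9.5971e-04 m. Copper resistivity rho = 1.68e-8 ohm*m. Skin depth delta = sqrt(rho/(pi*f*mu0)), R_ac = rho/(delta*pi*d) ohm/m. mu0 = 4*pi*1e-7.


delta = sqrt(1.68e-8 / (pi * 9.3367e+09 * 4*pi*1e-7)) = 6.751155e-07 m
R_ac = 1.68e-8 / (6.751155e-07 * pi * 9.5971e-04) = 8.254 ohm/m

8.254 ohm/m


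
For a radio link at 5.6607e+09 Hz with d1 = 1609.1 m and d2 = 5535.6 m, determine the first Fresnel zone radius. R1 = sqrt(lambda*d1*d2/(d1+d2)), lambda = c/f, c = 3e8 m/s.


lambda = c / f = 3.0000e+08 / 5.6607e+09 = 0.05299698 m
R1 = sqrt(0.05299698 * 1609.1 * 5535.6 / (1609.1 + 5535.6)) = 8.128 m

8.128 m


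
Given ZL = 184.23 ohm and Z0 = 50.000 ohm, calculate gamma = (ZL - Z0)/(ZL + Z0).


gamma = (184.23 - 50.000) / (184.23 + 50.000) = 0.5731

0.5731


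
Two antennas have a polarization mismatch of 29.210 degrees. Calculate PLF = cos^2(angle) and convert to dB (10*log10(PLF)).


PLF_linear = cos^2(29.210 deg) = 0.7618443
PLF_dB = 10 * log10(0.7618443) = -1.181 dB

-1.181 dB


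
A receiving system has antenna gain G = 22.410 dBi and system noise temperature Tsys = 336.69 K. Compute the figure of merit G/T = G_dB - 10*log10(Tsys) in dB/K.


G/T = 22.410 - 10*log10(336.69) = 22.410 - 25.27230 = -2.862 dB/K

-2.862 dB/K


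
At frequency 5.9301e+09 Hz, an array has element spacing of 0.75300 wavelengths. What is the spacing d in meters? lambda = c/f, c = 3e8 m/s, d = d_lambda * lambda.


lambda = c / f = 3.0000e+08 / 5.9301e+09 = 0.05058937 m
d = 0.75300 * 0.05058937 = 0.03809 m

0.03809 m


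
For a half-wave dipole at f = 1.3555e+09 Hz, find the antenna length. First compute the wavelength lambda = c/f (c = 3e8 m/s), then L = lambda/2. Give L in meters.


lambda = c / f = 3.0000e+08 / 1.3555e+09 = 0.2213205 m
L = lambda / 2 = 0.2213205 / 2 = 0.1107 m

0.1107 m


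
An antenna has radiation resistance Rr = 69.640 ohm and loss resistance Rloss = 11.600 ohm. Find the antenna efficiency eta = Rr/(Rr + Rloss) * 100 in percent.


eta = 69.640 / (69.640 + 11.600) * 100 = 85.72%

85.72%


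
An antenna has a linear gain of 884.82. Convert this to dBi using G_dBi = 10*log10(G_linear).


G_dBi = 10 * log10(884.82) = 29.47 dBi

29.47 dBi


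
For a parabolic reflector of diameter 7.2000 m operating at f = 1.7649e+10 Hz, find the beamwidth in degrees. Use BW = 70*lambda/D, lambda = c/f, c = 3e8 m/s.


lambda = c / f = 3.0000e+08 / 1.7649e+10 = 0.01699813 m
BW = 70 * 0.01699813 / 7.2000 = 0.1653 deg

0.1653 deg


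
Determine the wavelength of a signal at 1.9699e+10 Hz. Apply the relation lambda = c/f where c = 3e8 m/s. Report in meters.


lambda = c / f = 3.0000e+08 / 1.9699e+10 = 0.01523 m

0.01523 m


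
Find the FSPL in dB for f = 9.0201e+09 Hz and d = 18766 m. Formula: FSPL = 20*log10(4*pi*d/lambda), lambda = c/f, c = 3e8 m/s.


lambda = c / f = 3.0000e+08 / 9.0201e+09 = 0.03325905 m
FSPL = 20 * log10(4*pi*18766/0.03325905) = 137.0 dB

137.0 dB


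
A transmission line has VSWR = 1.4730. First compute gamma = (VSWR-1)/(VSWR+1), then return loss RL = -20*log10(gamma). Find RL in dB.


gamma = (1.4730 - 1) / (1.4730 + 1) = 0.1912657
RL = -20 * log10(0.1912657) = 14.37 dB

14.37 dB


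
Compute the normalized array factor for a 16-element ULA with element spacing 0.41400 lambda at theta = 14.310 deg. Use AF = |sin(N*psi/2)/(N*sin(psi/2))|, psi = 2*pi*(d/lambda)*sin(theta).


psi = 2*pi*0.41400*sin(14.310 deg) = 0.6429433 rad
AF = |sin(16*0.6429433/2) / (16*sin(0.6429433/2))| = 0.1797

0.1797


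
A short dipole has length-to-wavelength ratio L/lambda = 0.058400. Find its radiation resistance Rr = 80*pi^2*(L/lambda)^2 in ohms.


Rr = 80 * pi^2 * (0.058400)^2 = 80 * 9.869604 * 3.410560e-03 = 2.693 ohm

2.693 ohm


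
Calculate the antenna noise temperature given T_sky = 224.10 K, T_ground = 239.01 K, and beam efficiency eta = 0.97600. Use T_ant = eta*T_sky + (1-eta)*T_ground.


T_ant = 0.97600 * 224.10 + (1 - 0.97600) * 239.01 = 224.5 K

224.5 K


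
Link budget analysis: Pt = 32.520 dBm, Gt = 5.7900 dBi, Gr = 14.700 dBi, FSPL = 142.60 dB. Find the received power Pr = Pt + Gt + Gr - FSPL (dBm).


Pr = 32.520 + 5.7900 + 14.700 - 142.60 = -89.59 dBm

-89.59 dBm


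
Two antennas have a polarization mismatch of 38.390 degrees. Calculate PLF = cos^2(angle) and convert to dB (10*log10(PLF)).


PLF_linear = cos^2(38.390 deg) = 0.6143453
PLF_dB = 10 * log10(0.6143453) = -2.116 dB

-2.116 dB


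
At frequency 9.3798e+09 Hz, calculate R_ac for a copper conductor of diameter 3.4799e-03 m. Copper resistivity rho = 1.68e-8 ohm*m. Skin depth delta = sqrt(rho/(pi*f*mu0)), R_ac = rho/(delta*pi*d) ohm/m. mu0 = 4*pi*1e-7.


delta = sqrt(1.68e-8 / (pi * 9.3798e+09 * 4*pi*1e-7)) = 6.735626e-07 m
R_ac = 1.68e-8 / (6.735626e-07 * pi * 3.4799e-03) = 2.281 ohm/m

2.281 ohm/m


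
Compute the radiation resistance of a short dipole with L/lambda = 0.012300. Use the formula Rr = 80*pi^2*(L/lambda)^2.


Rr = 80 * pi^2 * (0.012300)^2 = 80 * 9.869604 * 1.512900e-04 = 0.1195 ohm

0.1195 ohm


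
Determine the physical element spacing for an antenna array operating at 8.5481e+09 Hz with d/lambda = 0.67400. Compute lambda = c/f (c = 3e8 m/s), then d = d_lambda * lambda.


lambda = c / f = 3.0000e+08 / 8.5481e+09 = 0.03509552 m
d = 0.67400 * 0.03509552 = 0.02365 m

0.02365 m


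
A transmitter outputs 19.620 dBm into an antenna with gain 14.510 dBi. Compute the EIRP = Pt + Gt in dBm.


EIRP = Pt + Gt = 19.620 + 14.510 = 34.13 dBm

34.13 dBm


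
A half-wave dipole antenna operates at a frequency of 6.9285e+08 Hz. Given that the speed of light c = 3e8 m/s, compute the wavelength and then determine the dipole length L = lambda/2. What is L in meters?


lambda = c / f = 3.0000e+08 / 6.9285e+08 = 0.4329942 m
L = lambda / 2 = 0.4329942 / 2 = 0.2165 m

0.2165 m


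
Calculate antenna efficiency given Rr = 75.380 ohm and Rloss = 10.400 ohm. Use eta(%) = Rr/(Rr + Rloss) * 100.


eta = 75.380 / (75.380 + 10.400) * 100 = 87.88%

87.88%


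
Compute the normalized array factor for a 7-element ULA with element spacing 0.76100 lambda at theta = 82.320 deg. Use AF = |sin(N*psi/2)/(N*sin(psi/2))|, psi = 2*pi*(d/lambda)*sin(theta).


psi = 2*pi*0.76100*sin(82.320 deg) = 4.738613 rad
AF = |sin(7*4.738613/2) / (7*sin(4.738613/2))| = 0.1574

0.1574


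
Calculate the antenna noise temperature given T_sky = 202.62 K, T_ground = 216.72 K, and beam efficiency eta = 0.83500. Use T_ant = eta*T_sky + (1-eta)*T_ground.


T_ant = 0.83500 * 202.62 + (1 - 0.83500) * 216.72 = 204.9 K

204.9 K


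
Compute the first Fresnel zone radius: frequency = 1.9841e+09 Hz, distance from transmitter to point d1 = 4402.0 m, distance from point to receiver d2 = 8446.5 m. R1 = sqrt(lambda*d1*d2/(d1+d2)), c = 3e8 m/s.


lambda = c / f = 3.0000e+08 / 1.9841e+09 = 0.1512021 m
R1 = sqrt(0.1512021 * 4402.0 * 8446.5 / (4402.0 + 8446.5)) = 20.92 m

20.92 m


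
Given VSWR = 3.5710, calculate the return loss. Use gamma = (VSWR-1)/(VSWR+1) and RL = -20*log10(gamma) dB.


gamma = (3.5710 - 1) / (3.5710 + 1) = 0.5624590
RL = -20 * log10(0.5624590) = 4.998 dB

4.998 dB


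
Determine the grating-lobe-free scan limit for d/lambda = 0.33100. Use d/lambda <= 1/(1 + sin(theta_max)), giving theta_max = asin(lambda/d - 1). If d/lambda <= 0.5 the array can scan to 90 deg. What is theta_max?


lambda/d - 1 = 1/0.33100 - 1 = 2.021148 >= 1
d/lambda <= 0.5, so the array can scan to endfire without grating lobes: theta_max = 90 deg

90 deg


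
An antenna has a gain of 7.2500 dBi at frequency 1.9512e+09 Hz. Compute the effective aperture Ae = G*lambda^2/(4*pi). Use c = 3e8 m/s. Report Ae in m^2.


lambda = c / f = 3.0000e+08 / 1.9512e+09 = 0.1537515 m
G_linear = 10^(7.2500/10) = 5.308844
Ae = G_linear * lambda^2 / (4*pi) = 5.308844 * 0.1537515^2 / (4*pi) = 9.987e-03 m^2

9.987e-03 m^2


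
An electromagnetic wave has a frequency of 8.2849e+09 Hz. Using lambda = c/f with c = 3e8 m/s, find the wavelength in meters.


lambda = c / f = 3.0000e+08 / 8.2849e+09 = 0.03621 m

0.03621 m


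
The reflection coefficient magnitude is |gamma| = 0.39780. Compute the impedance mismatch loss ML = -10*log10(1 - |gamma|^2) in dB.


ML = -10 * log10(1 - 0.39780^2) = -10 * log10(0.84175516) = 0.7481 dB

0.7481 dB


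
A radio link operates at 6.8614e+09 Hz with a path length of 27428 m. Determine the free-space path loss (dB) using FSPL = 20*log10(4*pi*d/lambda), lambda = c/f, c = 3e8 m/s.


lambda = c / f = 3.0000e+08 / 6.8614e+09 = 0.04372286 m
FSPL = 20 * log10(4*pi*27428/0.04372286) = 137.9 dB

137.9 dB


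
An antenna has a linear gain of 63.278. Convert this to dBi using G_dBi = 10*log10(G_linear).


G_dBi = 10 * log10(63.278) = 18.01 dBi

18.01 dBi


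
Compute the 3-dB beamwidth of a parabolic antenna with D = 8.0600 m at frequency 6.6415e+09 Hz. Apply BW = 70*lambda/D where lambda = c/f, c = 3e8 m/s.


lambda = c / f = 3.0000e+08 / 6.6415e+09 = 0.04517052 m
BW = 70 * 0.04517052 / 8.0600 = 0.3923 deg

0.3923 deg


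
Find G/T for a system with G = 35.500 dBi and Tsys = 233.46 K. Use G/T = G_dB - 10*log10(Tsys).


G/T = 35.500 - 10*log10(233.46) = 35.500 - 23.68212 = 11.82 dB/K

11.82 dB/K


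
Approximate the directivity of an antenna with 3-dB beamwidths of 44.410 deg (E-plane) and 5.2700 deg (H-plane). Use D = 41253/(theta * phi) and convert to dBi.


D_linear = 41253 / (44.410 * 5.2700) = 176.2642
D_dBi = 10 * log10(176.2642) = 22.46 dBi

22.46 dBi


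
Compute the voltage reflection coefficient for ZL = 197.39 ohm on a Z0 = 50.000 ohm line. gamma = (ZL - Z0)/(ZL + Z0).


gamma = (197.39 - 50.000) / (197.39 + 50.000) = 0.5958

0.5958


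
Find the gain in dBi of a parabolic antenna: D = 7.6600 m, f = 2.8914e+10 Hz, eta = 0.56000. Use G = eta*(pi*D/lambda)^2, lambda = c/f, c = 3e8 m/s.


lambda = c / f = 3.0000e+08 / 2.8914e+10 = 0.01037560 m
G_linear = 0.56000 * (pi * 7.6600 / 0.01037560)^2 = 3.012443e+06
G_dBi = 10 * log10(3.012443e+06) = 64.79 dBi

64.79 dBi


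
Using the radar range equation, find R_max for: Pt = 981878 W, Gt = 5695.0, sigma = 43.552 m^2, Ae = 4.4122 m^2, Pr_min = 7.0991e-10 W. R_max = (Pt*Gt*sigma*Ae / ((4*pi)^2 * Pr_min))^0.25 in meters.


R^4 = 981878*5695.0*43.552*4.4122 / ((4*pi)^2 * 7.0991e-10) = 9.584987e+18
R_max = 9.584987e+18^0.25 = 55641 m

55641 m


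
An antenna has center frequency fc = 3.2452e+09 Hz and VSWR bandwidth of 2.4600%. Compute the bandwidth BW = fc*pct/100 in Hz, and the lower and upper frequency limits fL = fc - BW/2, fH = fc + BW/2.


BW = 3.2452e+09 * 2.4600/100 = 7.983192e+07 Hz
fL = 3.2452e+09 - 7.983192e+07/2 = 3.205e+09 Hz
fH = 3.2452e+09 + 7.983192e+07/2 = 3.285e+09 Hz

BW=7.983e+07 Hz, fL=3.205e+09 Hz, fH=3.285e+09 Hz
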